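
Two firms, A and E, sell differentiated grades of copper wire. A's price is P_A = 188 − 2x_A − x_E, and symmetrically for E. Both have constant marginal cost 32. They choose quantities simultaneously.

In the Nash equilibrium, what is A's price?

Firm A's profit: π = x_A(188 − 2x_A − x_E) − 32x_A.
∂π/∂x_A = 156 − 4x_A − x_E = 0 ⇒ x_A = 39 − 0.25x_E.
By symmetry x_E = x_A; substituting into the reaction function, 1.25x_A = 39 and x_A = 31.2.
P_A = 188 − 2·31.2 − 31.2 = 94.4.

94.4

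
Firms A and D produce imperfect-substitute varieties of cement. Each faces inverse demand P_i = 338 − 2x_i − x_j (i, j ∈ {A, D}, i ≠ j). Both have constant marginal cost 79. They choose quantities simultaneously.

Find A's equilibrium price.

182.6

Firm A's profit: π = x_A(338 − 2x_A − x_D) − 79x_A.
∂π/∂x_A = 259 − 4x_A − x_D = 0 ⇒ x_A = 64.75 − 0.25x_D.
Setting x_A = x_D in the reaction function: x_A = 64.75 − 0.25x_A, so x_A = 64.75 / 1.25 = 51.8.
P_A = 338 − 2·51.8 − 51.8 = 182.6.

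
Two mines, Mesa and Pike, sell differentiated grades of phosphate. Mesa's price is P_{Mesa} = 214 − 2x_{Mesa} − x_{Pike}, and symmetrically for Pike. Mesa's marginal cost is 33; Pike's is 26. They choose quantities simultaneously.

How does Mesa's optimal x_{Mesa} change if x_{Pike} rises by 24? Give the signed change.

-6

Mine Mesa's profit: π = x_{Mesa}(214 − 2x_{Mesa} − x_{Pike}) − 33x_{Mesa}.
∂π/∂x_{Mesa} = 181 − 4x_{Mesa} − x_{Pike} = 0 ⇒ x_{Mesa} = 45.25 − 0.25x_{Pike}.
The reaction-function slope is −0.25, so a 24-unit rise in x_{Pike} moves x_{Mesa} by −0.25 × 24 = −6. Mesa's best response falls — the actions are strategic substitutes.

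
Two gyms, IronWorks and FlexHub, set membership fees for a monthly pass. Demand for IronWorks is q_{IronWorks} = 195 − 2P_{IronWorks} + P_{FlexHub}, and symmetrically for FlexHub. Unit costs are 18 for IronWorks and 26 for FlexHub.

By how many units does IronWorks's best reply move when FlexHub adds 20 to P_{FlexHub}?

5

IronWorks's profit: π = (P_{IronWorks} − 18)(195 − 2P_{IronWorks} + P_{FlexHub}).
∂π/∂P_{IronWorks} = 231 − 4P_{IronWorks} + P_{FlexHub} = 0 ⇒ P_{IronWorks} = 57.75 + 0.25P_{FlexHub}.
The reaction-function slope is 0.25, so a 20-unit rise in P_{FlexHub} moves P_{IronWorks} by 0.25 × 20 = 5. IronWorks's best response rises — the actions are strategic complements.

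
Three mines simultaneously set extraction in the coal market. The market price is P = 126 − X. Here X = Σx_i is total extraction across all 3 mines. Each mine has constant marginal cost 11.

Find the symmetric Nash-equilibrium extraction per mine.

A representative mine's profit is π_i = x_i(126 − X) − 11x_i, with X = x_i + Σ_{j≠i} x_j.
First-order condition: 115 − 2x_i − Σ_{j≠i} x_j = 0.
In a symmetric equilibrium every mine chooses the same x, so Σ_{j≠i} x_j = 2x. The condition becomes 115 − 4x = 0, giving x = 115/4 = 28.75.

28.75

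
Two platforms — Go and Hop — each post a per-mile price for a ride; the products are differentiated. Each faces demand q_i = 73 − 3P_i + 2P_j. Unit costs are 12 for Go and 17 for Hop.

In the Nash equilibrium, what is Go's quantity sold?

Go's profit: π = (P_{Go} − 12)(73 − 3P_{Go} + 2P_{Hop}).
∂π/∂P_{Go} = 109 − 6P_{Go} + 2P_{Hop} = 0 ⇒ P_{Go} = 109/6 + (1/3)P_{Hop}.
Similarly P_{Hop} = 62/3 + (1/3)P_{Go}.
Solving the two reaction functions simultaneously: (1 − (1/3)(1/3))P_{Go} = 109/6 + (1/3)·(62/3), so (8/9)P_{Go} = 451/18 and P_{Go} = 28.1875.
Then P_{Hop} = 62/3 + (1/3)·28.1875 = 30.0625.
q_{Go} = 73 − 3·28.1875 + 2·30.0625 = 48.5625.

48.5625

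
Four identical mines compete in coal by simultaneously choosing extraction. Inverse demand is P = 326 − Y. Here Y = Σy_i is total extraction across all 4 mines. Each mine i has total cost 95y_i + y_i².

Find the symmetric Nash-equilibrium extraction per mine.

A representative mine's profit is π_i = y_i(326 − Y) − 95y_i − y_i², with Y = y_i + Σ_{j≠i} y_j.
First-order condition: 231 − 4y_i − Σ_{j≠i} y_j = 0.
Imposing symmetry (y_j = y for all j) turns Σ_{j≠i} y_j into 3y, so 231 = 7y and y = 33.

33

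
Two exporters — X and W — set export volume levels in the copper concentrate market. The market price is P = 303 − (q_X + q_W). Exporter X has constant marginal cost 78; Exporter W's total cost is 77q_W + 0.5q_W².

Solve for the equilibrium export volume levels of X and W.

Exporter X's profit: π = q_X(303 − (q_X + q_W)) − 78q_X.
∂π/∂q_X = 225 − 2q_X − q_W = 0, so q_X = 112.5 − 0.5q_W.
For W: ∂π/∂q_W = 226 − 3q_W − q_X = 0 ⇒ q_W = 226/3 − (1/3)q_X.
Solving the two reaction functions simultaneously: (1 − (−0.5)(−1/3))q_X = 112.5 − 0.5·(226/3), so (5/6)q_X = 449/6 and q_X = 89.8.
Then q_W = 226/3 − (1/3)·89.8 = 45.4.

89.8, 45.4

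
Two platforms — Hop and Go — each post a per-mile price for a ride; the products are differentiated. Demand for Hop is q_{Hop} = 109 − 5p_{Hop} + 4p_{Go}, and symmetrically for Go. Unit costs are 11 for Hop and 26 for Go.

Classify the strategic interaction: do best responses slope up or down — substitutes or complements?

Hop's profit: π = (p_{Hop} − 11)(109 − 5p_{Hop} + 4p_{Go}).
∂π/∂p_{Hop} = 164 − 10p_{Hop} + 4p_{Go} = 0 ⇒ p_{Hop} = 16.4 + 0.4p_{Go}.
The best-response slope dp_{Hop}/dp_{Go} = 0.4 > 0: the reaction function is upward-sloping, so the choices are strategic complements.

strategic complements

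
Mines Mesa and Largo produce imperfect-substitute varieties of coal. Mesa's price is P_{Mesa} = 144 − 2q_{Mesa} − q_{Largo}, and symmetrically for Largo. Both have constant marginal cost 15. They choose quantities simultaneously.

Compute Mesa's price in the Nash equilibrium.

Mine Mesa's profit: π = q_{Mesa}(144 − 2q_{Mesa} − q_{Largo}) − 15q_{Mesa}.
∂π/∂q_{Mesa} = 129 − 4q_{Mesa} − q_{Largo} = 0 ⇒ q_{Mesa} = 32.25 − 0.25q_{Largo}.
The game is symmetric, so in equilibrium q_{Largo} = q_{Mesa}: the reaction function gives 1.25q_{Mesa} = 32.25, hence q_{Mesa} = 25.8.
P_{Mesa} = 144 − 2·25.8 − 25.8 = 66.6.

66.6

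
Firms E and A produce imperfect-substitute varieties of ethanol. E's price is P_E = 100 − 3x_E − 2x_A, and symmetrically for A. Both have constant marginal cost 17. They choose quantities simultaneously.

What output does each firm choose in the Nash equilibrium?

10.375

Firm E's profit: π = x_E(100 − 3x_E − 2x_A) − 17x_E.
∂π/∂x_E = 83 − 6x_E − 2x_A = 0 ⇒ x_E = 83/6 − (1/3)x_A.
By symmetry x_A = x_E; substituting into the reaction function, (4/3)x_E = 83/6 and x_E = 10.375.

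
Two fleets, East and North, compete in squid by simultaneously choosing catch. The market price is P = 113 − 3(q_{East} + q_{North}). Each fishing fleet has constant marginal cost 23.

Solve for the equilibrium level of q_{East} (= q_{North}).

10

Fishing fleet East's profit: π = q_{East}(113 − 3(q_{East} + q_{North})) − 23q_{East}.
∂π/∂q_{East} = 90 − 6q_{East} − 3q_{North} = 0, so q_{East} = 15 − 0.5q_{North}.
Setting q_{East} = q_{North} in the reaction function: q_{East} = 15 − 0.5q_{East}, so q_{East} = 15 / 1.5 = 10.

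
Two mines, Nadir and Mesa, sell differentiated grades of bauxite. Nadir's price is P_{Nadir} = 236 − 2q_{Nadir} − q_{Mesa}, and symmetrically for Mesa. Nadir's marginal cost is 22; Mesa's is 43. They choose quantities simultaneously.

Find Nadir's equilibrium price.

Mine Nadir's profit: π = q_{Nadir}(236 − 2q_{Nadir} − q_{Mesa}) − 22q_{Nadir}.
∂π/∂q_{Nadir} = 214 − 4q_{Nadir} − q_{Mesa} = 0 ⇒ q_{Nadir} = 53.5 − 0.25q_{Mesa}.
Similarly q_{Mesa} = 48.25 − 0.25q_{Nadir}.
Solving the two reaction functions simultaneously: (1 − (−0.25)(−0.25))q_{Nadir} = 53.5 − 0.25·48.25, so 0.9375q_{Nadir} = 41.4375 and q_{Nadir} = 44.2.
Then q_{Mesa} = 48.25 − 0.25·44.2 = 37.2.
P_{Nadir} = 236 − 2·44.2 − 37.2 = 110.4.

110.4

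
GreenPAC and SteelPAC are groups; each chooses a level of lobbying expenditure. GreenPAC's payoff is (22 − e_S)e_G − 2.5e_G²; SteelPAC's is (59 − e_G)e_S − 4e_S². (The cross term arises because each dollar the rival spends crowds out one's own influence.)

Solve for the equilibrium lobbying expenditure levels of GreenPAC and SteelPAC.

Expanding GreenPAC's payoff: 22e_G − e_Se_G − 2.5e_G².
∂π/∂e_G = 22 − e_S − 5e_G = 0, so e_G = 4.4 − 0.2e_S.
Likewise for SteelPAC: e_S = 7.375 − 0.125e_G.
Plugging e_S into GreenPAC's best response: e_G = 4.4 − 0.2(7.375 − 0.125e_G) ⇒ 0.975e_G = 2.925, so e_G = 3.
Then e_S = 7.375 − 0.125·3 = 7.

3, 7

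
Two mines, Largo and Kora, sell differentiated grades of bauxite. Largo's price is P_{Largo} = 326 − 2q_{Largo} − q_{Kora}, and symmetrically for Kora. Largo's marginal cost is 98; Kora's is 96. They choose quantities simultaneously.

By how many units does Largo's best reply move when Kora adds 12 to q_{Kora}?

Mine Largo's profit: π = q_{Largo}(326 − 2q_{Largo} − q_{Kora}) − 98q_{Largo}.
∂π/∂q_{Largo} = 228 − 4q_{Largo} − q_{Kora} = 0 ⇒ q_{Largo} = 57 − 0.25q_{Kora}.
The reaction-function slope is −0.25, so a 12-unit rise in q_{Kora} moves q_{Largo} by −0.25 × 12 = −3. Largo's best response falls — the actions are strategic substitutes.

-3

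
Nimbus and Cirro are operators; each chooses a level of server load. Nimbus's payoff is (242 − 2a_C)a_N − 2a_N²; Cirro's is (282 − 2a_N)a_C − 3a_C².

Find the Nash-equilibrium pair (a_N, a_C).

44.4, 32.2

Expanding Nimbus's payoff: 242a_N − 2a_Ca_N − 2a_N².
∂π/∂a_N = 242 − 2a_C − 4a_N = 0, so a_N = 60.5 − 0.5a_C.
Likewise for Cirro: a_C = 47 − (1/3)a_N.
Solving the two reaction functions simultaneously: (1 − (−0.5)(−1/3))a_N = 60.5 − 0.5·47, so (5/6)a_N = 37 and a_N = 44.4.
Then a_C = 47 − (1/3)·44.4 = 32.2.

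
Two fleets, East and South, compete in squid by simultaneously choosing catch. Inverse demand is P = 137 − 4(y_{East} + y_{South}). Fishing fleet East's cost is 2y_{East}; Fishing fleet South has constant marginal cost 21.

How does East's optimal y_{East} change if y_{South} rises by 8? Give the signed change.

Fishing fleet East's profit: π = y_{East}(137 − 4(y_{East} + y_{South})) − 2y_{East}.
∂π/∂y_{East} = 135 − 8y_{East} − 4y_{South} = 0, so y_{East} = 16.875 − 0.5y_{South}.
The reaction-function slope is −0.5, so an 8-unit rise in y_{South} moves y_{East} by −0.5 × 8 = −4. East's best response falls — the actions are strategic substitutes.

-4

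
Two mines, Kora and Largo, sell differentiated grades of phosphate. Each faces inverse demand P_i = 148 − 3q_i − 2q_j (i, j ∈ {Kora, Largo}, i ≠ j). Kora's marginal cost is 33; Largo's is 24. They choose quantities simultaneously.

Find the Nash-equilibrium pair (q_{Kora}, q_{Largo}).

13.8125, 16.0625

Mine Kora's profit: π = q_{Kora}(148 − 3q_{Kora} − 2q_{Largo}) − 33q_{Kora}.
∂π/∂q_{Kora} = 115 − 6q_{Kora} − 2q_{Largo} = 0 ⇒ q_{Kora} = 115/6 − (1/3)q_{Largo}.
Similarly q_{Largo} = 62/3 − (1/3)q_{Kora}.
Substituting the second reaction function into the first: q_{Kora} = 115/6 − (1/3)(62/3 − (1/3)q_{Kora}), which gives (8/9)q_{Kora} = 221/18 ⇒ q_{Kora} = 13.8125.
Then q_{Largo} = 62/3 − (1/3)·13.8125 = 16.0625.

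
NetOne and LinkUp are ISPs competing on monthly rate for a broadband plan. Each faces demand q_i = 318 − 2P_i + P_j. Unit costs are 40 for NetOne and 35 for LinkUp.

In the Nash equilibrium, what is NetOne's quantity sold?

184

NetOne's profit: π = (P_{NetOne} − 40)(318 − 2P_{NetOne} + P_{LinkUp}).
∂π/∂P_{NetOne} = 398 − 4P_{NetOne} + P_{LinkUp} = 0 ⇒ P_{NetOne} = 99.5 + 0.25P_{LinkUp}.
Similarly P_{LinkUp} = 97 + 0.25P_{NetOne}.
Solving the two reaction functions simultaneously: (1 − (0.25)(0.25))P_{NetOne} = 99.5 + 0.25·97, so 0.9375P_{NetOne} = 123.75 and P_{NetOne} = 132.
Then P_{LinkUp} = 97 + 0.25·132 = 130.
q_{NetOne} = 318 − 2·132 + 130 = 184.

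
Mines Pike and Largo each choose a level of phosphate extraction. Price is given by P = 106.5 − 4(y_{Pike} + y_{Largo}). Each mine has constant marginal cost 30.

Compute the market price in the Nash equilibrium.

Mine Pike's profit: π = y_{Pike}(106.5 − 4(y_{Pike} + y_{Largo})) − 30y_{Pike}.
∂π/∂y_{Pike} = 76.5 − 8y_{Pike} − 4y_{Largo} = 0, so y_{Pike} = 9.5625 − 0.5y_{Largo}.
The game is symmetric, so in equilibrium y_{Largo} = y_{Pike}: the reaction function gives 1.5y_{Pike} = 9.5625, hence y_{Pike} = 6.375.
Equilibrium price: P = 106.5 − 4·12.75 = 55.5.

55.5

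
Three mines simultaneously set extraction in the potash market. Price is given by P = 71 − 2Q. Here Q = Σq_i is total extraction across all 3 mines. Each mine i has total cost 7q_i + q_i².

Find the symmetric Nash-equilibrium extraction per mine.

A representative mine's profit is π_i = q_i(71 − 2Q) − 7q_i − q_i², with Q = q_i + Σ_{j≠i} q_j.
First-order condition: 64 − 6q_i − 2Σ_{j≠i} q_j = 0.
With identical mines, set every q_j = q: then 64 − 6q − 4q = 0, i.e. q = 64/10 = 6.4.

6.4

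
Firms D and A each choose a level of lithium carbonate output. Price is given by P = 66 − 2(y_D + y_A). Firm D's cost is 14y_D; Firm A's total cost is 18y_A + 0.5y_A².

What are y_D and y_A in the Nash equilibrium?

10.25, 5.5

Firm D's profit: π = y_D(66 − 2(y_D + y_A)) − 14y_D.
∂π/∂y_D = 52 − 4y_D − 2y_A = 0, so y_D = 13 − 0.5y_A.
For A: ∂π/∂y_A = 48 − 5y_A − 2y_D = 0 ⇒ y_A = 9.6 − 0.4y_D.
Substituting the second reaction function into the first: y_D = 13 − 0.5(9.6 − 0.4y_D), which gives 0.8y_D = 8.2 ⇒ y_D = 10.25.
Then y_A = 9.6 − 0.4·10.25 = 5.5.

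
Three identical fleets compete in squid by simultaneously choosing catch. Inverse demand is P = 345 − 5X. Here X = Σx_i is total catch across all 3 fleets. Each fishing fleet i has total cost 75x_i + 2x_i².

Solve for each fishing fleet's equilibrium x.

11.25

A representative fishing fleet's profit is π_i = x_i(345 − 5X) − 75x_i − 2x_i², with X = x_i + Σ_{j≠i} x_j.
First-order condition: 270 − 14x_i − 5Σ_{j≠i} x_j = 0.
With identical fishing fleets, set every x_j = x: then 270 − 14x − 10x = 0, i.e. x = 270/24 = 11.25.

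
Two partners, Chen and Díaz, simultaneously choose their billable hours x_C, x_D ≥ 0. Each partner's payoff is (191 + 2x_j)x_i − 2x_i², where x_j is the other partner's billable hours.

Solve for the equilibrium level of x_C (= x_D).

Chen's payoff is (191 + 2x_D)x_C − 2x_C².
∂π/∂x_C = 191 + 2x_D − 4x_C = 0, so x_C = 47.75 + 0.5x_D.
The game is symmetric, so in equilibrium x_D = x_C: the reaction function gives 0.5x_C = 47.75, hence x_C = 95.5.

95.5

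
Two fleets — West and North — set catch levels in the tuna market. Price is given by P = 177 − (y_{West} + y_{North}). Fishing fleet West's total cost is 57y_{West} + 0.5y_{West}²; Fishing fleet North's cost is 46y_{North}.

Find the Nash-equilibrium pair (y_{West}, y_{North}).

Fishing fleet West's profit: π = y_{West}(177 − (y_{West} + y_{North})) − 57y_{West} − 0.5y_{West}².
∂π/∂y_{West} = 120 − 3y_{West} − y_{North} = 0, so y_{West} = 40 − (1/3)y_{North}.
For North: ∂π/∂y_{North} = 131 − 2y_{North} − y_{West} = 0 ⇒ y_{North} = 65.5 − 0.5y_{West}.
Solving the two reaction functions simultaneously: (1 − (−1/3)(−0.5))y_{West} = 40 − (1/3)·65.5, so (5/6)y_{West} = 109/6 and y_{West} = 21.8.
Then y_{North} = 65.5 − 0.5·21.8 = 54.6.

21.8, 54.6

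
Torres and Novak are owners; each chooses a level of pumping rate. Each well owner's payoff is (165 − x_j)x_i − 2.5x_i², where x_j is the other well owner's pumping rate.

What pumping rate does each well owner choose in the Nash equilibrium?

Torres's payoff is (165 − x_N)x_T − 2.5x_T².
∂π/∂x_T = 165 − x_N − 5x_T = 0, so x_T = 33 − 0.2x_N.
The game is symmetric, so in equilibrium x_N = x_T: the reaction function gives 1.2x_T = 33, hence x_T = 27.5.

27.5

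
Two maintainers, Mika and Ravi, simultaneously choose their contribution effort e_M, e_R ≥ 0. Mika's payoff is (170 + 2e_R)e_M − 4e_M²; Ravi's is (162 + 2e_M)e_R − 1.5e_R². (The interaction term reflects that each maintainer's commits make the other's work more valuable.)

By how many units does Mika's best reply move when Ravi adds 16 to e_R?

4

Expanding Mika's payoff: 170e_M + 2e_Re_M − 4e_M².
∂π/∂e_M = 170 + 2e_R − 8e_M = 0, so e_M = 21.25 + 0.25e_R.
The reaction-function slope is 0.25, so a 16-unit rise in e_R moves e_M by 0.25 × 16 = 4. Mika's best response rises — the actions are strategic complements.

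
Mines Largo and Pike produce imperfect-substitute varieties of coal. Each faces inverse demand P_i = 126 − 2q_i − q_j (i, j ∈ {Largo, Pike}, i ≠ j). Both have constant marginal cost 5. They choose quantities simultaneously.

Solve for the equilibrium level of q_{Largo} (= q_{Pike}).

24.2

Mine Largo's profit: π = q_{Largo}(126 − 2q_{Largo} − q_{Pike}) − 5q_{Largo}.
∂π/∂q_{Largo} = 121 − 4q_{Largo} − q_{Pike} = 0 ⇒ q_{Largo} = 30.25 − 0.25q_{Pike}.
Setting q_{Largo} = q_{Pike} in the reaction function: q_{Largo} = 30.25 − 0.25q_{Largo}, so q_{Largo} = 30.25 / 1.25 = 24.2.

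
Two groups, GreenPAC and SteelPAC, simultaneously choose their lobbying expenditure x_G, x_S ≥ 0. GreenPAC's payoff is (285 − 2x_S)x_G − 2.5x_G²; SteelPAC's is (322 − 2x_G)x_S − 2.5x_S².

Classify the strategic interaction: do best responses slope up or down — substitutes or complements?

Expanding GreenPAC's payoff: 285x_G − 2x_Sx_G − 2.5x_G².
∂π/∂x_G = 285 − 2x_S − 5x_G = 0, so x_G = 57 − 0.4x_S.
The best-response slope dx_G/dx_S = −0.4 < 0: the reaction function is downward-sloping, so the choices are strategic substitutes.

strategic substitutes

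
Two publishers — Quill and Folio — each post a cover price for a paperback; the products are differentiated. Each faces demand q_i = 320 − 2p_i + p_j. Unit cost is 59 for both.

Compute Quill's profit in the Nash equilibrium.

Quill's profit: π = (p_{Quill} − 59)(320 − 2p_{Quill} + p_{Folio}).
∂π/∂p_{Quill} = 438 − 4p_{Quill} + p_{Folio} = 0 ⇒ p_{Quill} = 109.5 + 0.25p_{Folio}.
By symmetry p_{Folio} = p_{Quill}; substituting into the reaction function, 0.75p_{Quill} = 109.5 and p_{Quill} = 146.
q_{Quill} = 320 − 2·146 + 146 = 174.
Profit = (146 − 59)·174 = 15138.

15138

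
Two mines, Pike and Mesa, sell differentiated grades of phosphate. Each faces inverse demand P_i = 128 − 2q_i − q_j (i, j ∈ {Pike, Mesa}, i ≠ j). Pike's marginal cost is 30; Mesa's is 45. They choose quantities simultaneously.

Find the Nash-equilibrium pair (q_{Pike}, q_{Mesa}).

Mine Pike's profit: π = q_{Pike}(128 − 2q_{Pike} − q_{Mesa}) − 30q_{Pike}.
∂π/∂q_{Pike} = 98 − 4q_{Pike} − q_{Mesa} = 0 ⇒ q_{Pike} = 24.5 − 0.25q_{Mesa}.
Similarly q_{Mesa} = 20.75 − 0.25q_{Pike}.
Solving the two reaction functions simultaneously: (1 − (−0.25)(−0.25))q_{Pike} = 24.5 − 0.25·20.75, so 0.9375q_{Pike} = 19.3125 and q_{Pike} = 20.6.
Then q_{Mesa} = 20.75 − 0.25·20.6 = 15.6.

20.6, 15.6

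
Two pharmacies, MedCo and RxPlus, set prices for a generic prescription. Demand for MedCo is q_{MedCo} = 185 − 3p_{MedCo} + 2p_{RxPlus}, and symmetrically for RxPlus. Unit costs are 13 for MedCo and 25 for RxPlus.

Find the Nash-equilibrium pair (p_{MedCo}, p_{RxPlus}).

MedCo's profit: π = (p_{MedCo} − 13)(185 − 3p_{MedCo} + 2p_{RxPlus}).
∂π/∂p_{MedCo} = 224 − 6p_{MedCo} + 2p_{RxPlus} = 0 ⇒ p_{MedCo} = 112/3 + (1/3)p_{RxPlus}.
Similarly p_{RxPlus} = 130/3 + (1/3)p_{MedCo}.
Substituting the second reaction function into the first: p_{MedCo} = 112/3 + (1/3)(130/3 + (1/3)p_{MedCo}), which gives (8/9)p_{MedCo} = 466/9 ⇒ p_{MedCo} = 58.25.
Then p_{RxPlus} = 130/3 + (1/3)·58.25 = 62.75.

58.25, 62.75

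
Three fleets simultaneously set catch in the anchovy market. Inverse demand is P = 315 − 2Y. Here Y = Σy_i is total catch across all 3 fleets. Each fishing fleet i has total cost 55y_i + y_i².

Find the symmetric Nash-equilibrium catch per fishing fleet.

A representative fishing fleet's profit is π_i = y_i(315 − 2Y) − 55y_i − y_i², with Y = y_i + Σ_{j≠i} y_j.
First-order condition: 260 − 6y_i − 2Σ_{j≠i} y_j = 0.
Imposing symmetry (y_j = y for all j) turns Σ_{j≠i} y_j into 2y, so 260 = 10y and y = 26.

26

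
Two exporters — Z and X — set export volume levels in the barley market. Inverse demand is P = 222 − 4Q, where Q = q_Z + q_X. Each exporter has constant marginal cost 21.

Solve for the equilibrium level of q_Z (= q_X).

Exporter Z's profit: π = q_Z(222 − 4(q_Z + q_X)) − 21q_Z.
∂π/∂q_Z = 201 − 8q_Z − 4q_X = 0, so q_Z = 25.125 − 0.5q_X.
The game is symmetric, so in equilibrium q_X = q_Z: the reaction function gives 1.5q_Z = 25.125, hence q_Z = 16.75.

16.75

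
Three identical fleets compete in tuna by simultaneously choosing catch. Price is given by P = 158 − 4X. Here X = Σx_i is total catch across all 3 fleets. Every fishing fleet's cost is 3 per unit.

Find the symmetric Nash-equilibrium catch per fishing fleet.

9.6875

A representative fishing fleet's profit is π_i = x_i(158 − 4X) − 3x_i, with X = x_i + Σ_{j≠i} x_j.
First-order condition: 155 − 8x_i − 4Σ_{j≠i} x_j = 0.
In a symmetric equilibrium every fishing fleet chooses the same x, so Σ_{j≠i} x_j = 2x. The condition becomes 155 − 16x = 0, giving x = 155/16 = 9.6875.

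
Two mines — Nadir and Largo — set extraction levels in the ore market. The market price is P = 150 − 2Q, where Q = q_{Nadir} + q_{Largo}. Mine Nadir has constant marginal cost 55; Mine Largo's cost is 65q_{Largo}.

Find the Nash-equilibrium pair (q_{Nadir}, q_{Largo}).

17.5, 12.5

Mine Nadir's profit: π = q_{Nadir}(150 − 2(q_{Nadir} + q_{Largo})) − 55q_{Nadir}.
∂π/∂q_{Nadir} = 95 − 4q_{Nadir} − 2q_{Largo} = 0, so q_{Nadir} = 23.75 − 0.5q_{Largo}.
By the same steps for Largo: q_{Largo} = 21.25 − 0.5q_{Nadir}.
Plugging q_{Largo} into Nadir's best response: q_{Nadir} = 23.75 − 0.5(21.25 − 0.5q_{Nadir}) ⇒ 0.75q_{Nadir} = 13.125, so q_{Nadir} = 17.5.
Then q_{Largo} = 21.25 − 0.5·17.5 = 12.5.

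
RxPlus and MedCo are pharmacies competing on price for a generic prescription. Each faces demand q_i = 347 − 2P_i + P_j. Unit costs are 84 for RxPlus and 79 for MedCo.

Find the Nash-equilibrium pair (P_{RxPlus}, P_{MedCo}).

171, 169

RxPlus's profit: π = (P_{RxPlus} − 84)(347 − 2P_{RxPlus} + P_{MedCo}).
∂π/∂P_{RxPlus} = 515 − 4P_{RxPlus} + P_{MedCo} = 0 ⇒ P_{RxPlus} = 128.75 + 0.25P_{MedCo}.
Similarly P_{MedCo} = 126.25 + 0.25P_{RxPlus}.
Substituting the second reaction function into the first: P_{RxPlus} = 128.75 + 0.25(126.25 + 0.25P_{RxPlus}), which gives 0.9375P_{RxPlus} = 160.3125 ⇒ P_{RxPlus} = 171.
Then P_{MedCo} = 126.25 + 0.25·171 = 169.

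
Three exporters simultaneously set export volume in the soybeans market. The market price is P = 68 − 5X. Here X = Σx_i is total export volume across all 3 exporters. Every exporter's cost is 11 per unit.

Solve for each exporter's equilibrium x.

2.85

A representative exporter's profit is π_i = x_i(68 − 5X) − 11x_i, with X = x_i + Σ_{j≠i} x_j.
First-order condition: 57 − 10x_i − 5Σ_{j≠i} x_j = 0.
Imposing symmetry (x_j = x for all j) turns Σ_{j≠i} x_j into 2x, so 57 = 20x and x = 2.85.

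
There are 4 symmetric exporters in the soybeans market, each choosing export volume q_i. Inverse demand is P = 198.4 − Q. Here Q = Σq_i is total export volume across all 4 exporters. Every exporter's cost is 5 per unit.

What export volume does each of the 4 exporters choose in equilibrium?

38.68

A representative exporter's profit is π_i = q_i(198.4 − Q) − 5q_i, with Q = q_i + Σ_{j≠i} q_j.
First-order condition: 193.4 − 2q_i − Σ_{j≠i} q_j = 0.
In a symmetric equilibrium every exporter chooses the same q, so Σ_{j≠i} q_j = 3q. The condition becomes 193.4 − 5q = 0, giving q = 193.4/5 = 38.68.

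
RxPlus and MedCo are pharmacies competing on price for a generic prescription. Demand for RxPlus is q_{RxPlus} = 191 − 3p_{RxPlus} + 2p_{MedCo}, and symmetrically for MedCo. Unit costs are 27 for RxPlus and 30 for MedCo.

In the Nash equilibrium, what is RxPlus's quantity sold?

124.6875

RxPlus's profit: π = (p_{RxPlus} − 27)(191 − 3p_{RxPlus} + 2p_{MedCo}).
∂π/∂p_{RxPlus} = 272 − 6p_{RxPlus} + 2p_{MedCo} = 0 ⇒ p_{RxPlus} = 136/3 + (1/3)p_{MedCo}.
Similarly p_{MedCo} = 281/6 + (1/3)p_{RxPlus}.
Substituting the second reaction function into the first: p_{RxPlus} = 136/3 + (1/3)(281/6 + (1/3)p_{RxPlus}), which gives (8/9)p_{RxPlus} = 1097/18 ⇒ p_{RxPlus} = 68.5625.
Then p_{MedCo} = 281/6 + (1/3)·68.5625 = 69.6875.
q_{RxPlus} = 191 − 3·68.5625 + 2·69.6875 = 124.6875.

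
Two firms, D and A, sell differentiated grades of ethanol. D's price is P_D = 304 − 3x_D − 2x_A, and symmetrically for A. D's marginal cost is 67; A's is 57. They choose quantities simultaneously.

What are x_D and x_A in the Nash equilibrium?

29, 31.5

Firm D's profit: π = x_D(304 − 3x_D − 2x_A) − 67x_D.
∂π/∂x_D = 237 − 6x_D − 2x_A = 0 ⇒ x_D = 39.5 − (1/3)x_A.
Similarly x_A = 247/6 − (1/3)x_D.
Plugging x_A into D's best response: x_D = 39.5 − (1/3)(247/6 − (1/3)x_D) ⇒ (8/9)x_D = 232/9, so x_D = 29.
Then x_A = 247/6 − (1/3)·29 = 31.5.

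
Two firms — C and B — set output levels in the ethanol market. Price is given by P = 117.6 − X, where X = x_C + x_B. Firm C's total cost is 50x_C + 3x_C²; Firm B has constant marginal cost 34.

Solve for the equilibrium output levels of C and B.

3.44, 40.08

Firm C's profit: π = x_C(117.6 − (x_C + x_B)) − 50x_C − 3x_C².
∂π/∂x_C = 67.6 − 8x_C − x_B = 0, so x_C = 8.45 − 0.125x_B.
For B: ∂π/∂x_B = 83.6 − 2x_B − x_C = 0 ⇒ x_B = 41.8 − 0.5x_C.
Plugging x_B into C's best response: x_C = 8.45 − 0.125(41.8 − 0.5x_C) ⇒ 0.9375x_C = 3.225, so x_C = 3.44.
Then x_B = 41.8 − 0.5·3.44 = 40.08.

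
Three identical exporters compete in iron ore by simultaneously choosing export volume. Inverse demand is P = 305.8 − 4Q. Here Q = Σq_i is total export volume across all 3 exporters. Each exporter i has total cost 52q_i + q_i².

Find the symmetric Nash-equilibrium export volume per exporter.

14.1

A representative exporter's profit is π_i = q_i(305.8 − 4Q) − 52q_i − q_i², with Q = q_i + Σ_{j≠i} q_j.
First-order condition: 253.8 − 10q_i − 4Σ_{j≠i} q_j = 0.
With identical exporters, set every q_j = q: then 253.8 − 10q − 8q = 0, i.e. q = 253.8/18 = 14.1.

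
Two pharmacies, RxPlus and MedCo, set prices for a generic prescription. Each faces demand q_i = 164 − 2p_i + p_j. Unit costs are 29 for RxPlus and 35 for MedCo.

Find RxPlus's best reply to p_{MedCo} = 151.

93.25

RxPlus's profit: π = (p_{RxPlus} − 29)(164 − 2p_{RxPlus} + p_{MedCo}).
∂π/∂p_{RxPlus} = 222 − 4p_{RxPlus} + p_{MedCo} = 0 ⇒ p_{RxPlus} = 55.5 + 0.25p_{MedCo}.
At p_{MedCo} = 151: p_{RxPlus} = 55.5 + 0.25·151 = 93.25.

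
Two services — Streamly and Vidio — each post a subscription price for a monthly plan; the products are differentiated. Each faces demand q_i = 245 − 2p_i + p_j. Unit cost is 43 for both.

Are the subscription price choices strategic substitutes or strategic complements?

Streamly's profit: π = (p_{Streamly} − 43)(245 − 2p_{Streamly} + p_{Vidio}).
∂π/∂p_{Streamly} = 331 − 4p_{Streamly} + p_{Vidio} = 0 ⇒ p_{Streamly} = 82.75 + 0.25p_{Vidio}.
The best-response slope dp_{Streamly}/dp_{Vidio} = 0.25 > 0: the reaction function is upward-sloping, so the choices are strategic complements.

strategic complements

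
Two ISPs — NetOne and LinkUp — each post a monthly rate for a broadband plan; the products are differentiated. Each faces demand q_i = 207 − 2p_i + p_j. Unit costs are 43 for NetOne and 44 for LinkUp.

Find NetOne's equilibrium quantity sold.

109.6

NetOne's profit: π = (p_{NetOne} − 43)(207 − 2p_{NetOne} + p_{LinkUp}).
∂π/∂p_{NetOne} = 293 − 4p_{NetOne} + p_{LinkUp} = 0 ⇒ p_{NetOne} = 73.25 + 0.25p_{LinkUp}.
Similarly p_{LinkUp} = 73.75 + 0.25p_{NetOne}.
Solving the two reaction functions simultaneously: (1 − (0.25)(0.25))p_{NetOne} = 73.25 + 0.25·73.75, so 0.9375p_{NetOne} = 91.6875 and p_{NetOne} = 97.8.
Then p_{LinkUp} = 73.75 + 0.25·97.8 = 98.2.
q_{NetOne} = 207 − 2·97.8 + 98.2 = 109.6.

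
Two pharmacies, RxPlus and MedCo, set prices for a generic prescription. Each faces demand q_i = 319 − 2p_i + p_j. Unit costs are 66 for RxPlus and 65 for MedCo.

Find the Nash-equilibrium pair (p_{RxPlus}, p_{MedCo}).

150.2, 149.8

RxPlus's profit: π = (p_{RxPlus} − 66)(319 − 2p_{RxPlus} + p_{MedCo}).
∂π/∂p_{RxPlus} = 451 − 4p_{RxPlus} + p_{MedCo} = 0 ⇒ p_{RxPlus} = 112.75 + 0.25p_{MedCo}.
Similarly p_{MedCo} = 112.25 + 0.25p_{RxPlus}.
Plugging p_{MedCo} into RxPlus's best response: p_{RxPlus} = 112.75 + 0.25(112.25 + 0.25p_{RxPlus}) ⇒ 0.9375p_{RxPlus} = 140.8125, so p_{RxPlus} = 150.2.
Then p_{MedCo} = 112.25 + 0.25·150.2 = 149.8.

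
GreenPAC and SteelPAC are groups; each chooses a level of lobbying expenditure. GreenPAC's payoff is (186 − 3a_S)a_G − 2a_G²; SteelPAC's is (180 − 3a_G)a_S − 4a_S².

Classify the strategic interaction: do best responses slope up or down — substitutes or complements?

strategic substitutes

Expanding GreenPAC's payoff: 186a_G − 3a_Sa_G − 2a_G².
∂π/∂a_G = 186 − 3a_S − 4a_G = 0, so a_G = 46.5 − 0.75a_S.
The best-response slope da_G/da_S = −0.75 < 0: the reaction function is downward-sloping, so the choices are strategic substitutes.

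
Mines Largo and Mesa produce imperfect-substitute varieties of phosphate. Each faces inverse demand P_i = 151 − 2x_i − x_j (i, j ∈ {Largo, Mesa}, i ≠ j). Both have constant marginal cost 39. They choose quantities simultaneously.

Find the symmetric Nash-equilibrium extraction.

22.4

Mine Largo's profit: π = x_{Largo}(151 − 2x_{Largo} − x_{Mesa}) − 39x_{Largo}.
∂π/∂x_{Largo} = 112 − 4x_{Largo} − x_{Mesa} = 0 ⇒ x_{Largo} = 28 − 0.25x_{Mesa}.
By symmetry x_{Mesa} = x_{Largo}; substituting into the reaction function, 1.25x_{Largo} = 28 and x_{Largo} = 22.4.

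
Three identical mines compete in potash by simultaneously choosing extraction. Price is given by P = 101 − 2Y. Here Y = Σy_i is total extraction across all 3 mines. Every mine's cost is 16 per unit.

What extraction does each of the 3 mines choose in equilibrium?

10.625

A representative mine's profit is π_i = y_i(101 − 2Y) − 16y_i, with Y = y_i + Σ_{j≠i} y_j.
First-order condition: 85 − 4y_i − 2Σ_{j≠i} y_j = 0.
In a symmetric equilibrium every mine chooses the same y, so Σ_{j≠i} y_j = 2y. The condition becomes 85 − 8y = 0, giving y = 85/8 = 10.625.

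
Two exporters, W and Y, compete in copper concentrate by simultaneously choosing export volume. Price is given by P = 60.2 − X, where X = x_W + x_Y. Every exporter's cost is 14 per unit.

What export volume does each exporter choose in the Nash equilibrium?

15.4

Exporter W's profit: π = x_W(60.2 − (x_W + x_Y)) − 14x_W.
∂π/∂x_W = 46.2 − 2x_W − x_Y = 0, so x_W = 23.1 − 0.5x_Y.
Setting x_W = x_Y in the reaction function: x_W = 23.1 − 0.5x_W, so x_W = 23.1 / 1.5 = 15.4.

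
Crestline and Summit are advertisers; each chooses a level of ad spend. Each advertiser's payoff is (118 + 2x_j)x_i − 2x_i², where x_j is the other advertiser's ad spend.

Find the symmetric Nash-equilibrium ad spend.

Crestline's payoff is (118 + 2x_S)x_C − 2x_C².
∂π/∂x_C = 118 + 2x_S − 4x_C = 0, so x_C = 29.5 + 0.5x_S.
By symmetry x_S = x_C; substituting into the reaction function, 0.5x_C = 29.5 and x_C = 59.

59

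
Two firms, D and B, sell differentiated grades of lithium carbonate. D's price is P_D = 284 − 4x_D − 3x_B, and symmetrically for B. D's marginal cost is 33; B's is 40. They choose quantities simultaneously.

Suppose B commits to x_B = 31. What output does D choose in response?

19.75

Firm D's profit: π = x_D(284 − 4x_D − 3x_B) − 33x_D.
∂π/∂x_D = 251 − 8x_D − 3x_B = 0 ⇒ x_D = 31.375 − 0.375x_B.
At x_B = 31: x_D = 31.375 − 0.375·31 = 19.75.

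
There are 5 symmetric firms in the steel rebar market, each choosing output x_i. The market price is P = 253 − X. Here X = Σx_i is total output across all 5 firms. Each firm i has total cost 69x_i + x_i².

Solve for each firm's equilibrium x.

A representative firm's profit is π_i = x_i(253 − X) − 69x_i − x_i², with X = x_i + Σ_{j≠i} x_j.
First-order condition: 184 − 4x_i − Σ_{j≠i} x_j = 0.
In a symmetric equilibrium every firm chooses the same x, so Σ_{j≠i} x_j = 4x. The condition becomes 184 − 8x = 0, giving x = 184/8 = 23.

23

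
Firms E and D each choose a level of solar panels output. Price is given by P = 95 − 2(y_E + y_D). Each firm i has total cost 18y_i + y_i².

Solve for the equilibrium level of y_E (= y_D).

Firm E's profit: π = y_E(95 − 2(y_E + y_D)) − 18y_E − y_E².
∂π/∂y_E = 77 − 6y_E − 2y_D = 0, so y_E = 77/6 − (1/3)y_D.
By symmetry y_D = y_E; substituting into the reaction function, (4/3)y_E = 77/6 and y_E = 9.625.

9.625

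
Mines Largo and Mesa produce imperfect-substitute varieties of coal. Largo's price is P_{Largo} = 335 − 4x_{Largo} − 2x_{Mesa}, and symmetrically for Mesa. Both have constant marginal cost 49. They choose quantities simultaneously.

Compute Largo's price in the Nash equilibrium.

163.4

Mine Largo's profit: π = x_{Largo}(335 − 4x_{Largo} − 2x_{Mesa}) − 49x_{Largo}.
∂π/∂x_{Largo} = 286 − 8x_{Largo} − 2x_{Mesa} = 0 ⇒ x_{Largo} = 35.75 − 0.25x_{Mesa}.
Setting x_{Largo} = x_{Mesa} in the reaction function: x_{Largo} = 35.75 − 0.25x_{Largo}, so x_{Largo} = 35.75 / 1.25 = 28.6.
P_{Largo} = 335 − 4·28.6 − 2·28.6 = 163.4.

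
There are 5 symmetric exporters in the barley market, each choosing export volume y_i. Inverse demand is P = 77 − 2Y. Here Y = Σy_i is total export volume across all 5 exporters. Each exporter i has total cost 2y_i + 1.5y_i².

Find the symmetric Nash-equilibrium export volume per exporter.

5

A representative exporter's profit is π_i = y_i(77 − 2Y) − 2y_i − 1.5y_i², with Y = y_i + Σ_{j≠i} y_j.
First-order condition: 75 − 7y_i − 2Σ_{j≠i} y_j = 0.
With identical exporters, set every y_j = y: then 75 − 7y − 8y = 0, i.e. y = 75/15 = 5.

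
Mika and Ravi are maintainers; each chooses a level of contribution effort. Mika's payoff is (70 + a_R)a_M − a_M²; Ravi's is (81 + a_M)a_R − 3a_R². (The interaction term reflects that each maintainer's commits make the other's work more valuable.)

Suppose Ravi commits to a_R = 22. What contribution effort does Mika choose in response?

46

Expanding Mika's payoff: 70a_M + a_Ra_M − a_M².
∂π/∂a_M = 70 + a_R − 2a_M = 0, so a_M = 35 + 0.5a_R.
At a_R = 22: a_M = 35 + 0.5·22 = 46.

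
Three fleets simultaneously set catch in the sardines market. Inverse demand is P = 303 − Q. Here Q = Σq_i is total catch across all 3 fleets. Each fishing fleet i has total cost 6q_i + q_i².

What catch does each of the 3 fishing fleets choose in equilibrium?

49.5

A representative fishing fleet's profit is π_i = q_i(303 − Q) − 6q_i − q_i², with Q = q_i + Σ_{j≠i} q_j.
First-order condition: 297 − 4q_i − Σ_{j≠i} q_j = 0.
Imposing symmetry (q_j = q for all j) turns Σ_{j≠i} q_j into 2q, so 297 = 6q and q = 49.5.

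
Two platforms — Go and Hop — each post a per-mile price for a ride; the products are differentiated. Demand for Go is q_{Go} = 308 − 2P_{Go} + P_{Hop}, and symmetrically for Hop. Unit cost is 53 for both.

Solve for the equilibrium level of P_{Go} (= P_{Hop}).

138

Go's profit: π = (P_{Go} − 53)(308 − 2P_{Go} + P_{Hop}).
∂π/∂P_{Go} = 414 − 4P_{Go} + P_{Hop} = 0 ⇒ P_{Go} = 103.5 + 0.25P_{Hop}.
By symmetry P_{Hop} = P_{Go}; substituting into the reaction function, 0.75P_{Go} = 103.5 and P_{Go} = 138.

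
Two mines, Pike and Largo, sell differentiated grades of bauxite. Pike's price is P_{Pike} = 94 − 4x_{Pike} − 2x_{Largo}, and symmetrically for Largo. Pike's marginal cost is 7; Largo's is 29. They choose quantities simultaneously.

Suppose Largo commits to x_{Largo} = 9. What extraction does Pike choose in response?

Mine Pike's profit: π = x_{Pike}(94 − 4x_{Pike} − 2x_{Largo}) − 7x_{Pike}.
∂π/∂x_{Pike} = 87 − 8x_{Pike} − 2x_{Largo} = 0 ⇒ x_{Pike} = 10.875 − 0.25x_{Largo}.
At x_{Largo} = 9: x_{Pike} = 10.875 − 0.25·9 = 8.625.

8.625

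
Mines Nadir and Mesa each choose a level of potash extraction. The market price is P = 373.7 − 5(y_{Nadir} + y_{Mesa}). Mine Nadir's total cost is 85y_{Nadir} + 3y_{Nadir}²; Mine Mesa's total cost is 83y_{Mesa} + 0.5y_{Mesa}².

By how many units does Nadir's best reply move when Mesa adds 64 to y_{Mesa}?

Mine Nadir's profit: π = y_{Nadir}(373.7 − 5(y_{Nadir} + y_{Mesa})) − 85y_{Nadir} − 3y_{Nadir}².
∂π/∂y_{Nadir} = 288.7 − 16y_{Nadir} − 5y_{Mesa} = 0, so y_{Nadir} = 2887/160 − 0.3125y_{Mesa}.
The reaction-function slope is −0.3125, so a 64-unit rise in y_{Mesa} moves y_{Nadir} by −0.3125 × 64 = −20. Nadir's best response falls — the actions are strategic substitutes.

-20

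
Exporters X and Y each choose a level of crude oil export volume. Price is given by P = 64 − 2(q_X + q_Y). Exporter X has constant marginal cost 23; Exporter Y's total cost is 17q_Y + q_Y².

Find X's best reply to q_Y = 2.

Exporter X's profit: π = q_X(64 − 2(q_X + q_Y)) − 23q_X.
∂π/∂q_X = 41 − 4q_X − 2q_Y = 0, so q_X = 10.25 − 0.5q_Y.
At q_Y = 2: q_X = 10.25 − 0.5·2 = 9.25.

9.25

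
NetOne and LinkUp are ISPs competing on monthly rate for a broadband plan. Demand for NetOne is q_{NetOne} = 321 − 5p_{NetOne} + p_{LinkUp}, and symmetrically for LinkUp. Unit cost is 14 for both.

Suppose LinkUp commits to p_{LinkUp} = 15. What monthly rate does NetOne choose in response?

NetOne's profit: π = (p_{NetOne} − 14)(321 − 5p_{NetOne} + p_{LinkUp}).
∂π/∂p_{NetOne} = 391 − 10p_{NetOne} + p_{LinkUp} = 0 ⇒ p_{NetOne} = 39.1 + 0.1p_{LinkUp}.
At p_{LinkUp} = 15: p_{NetOne} = 39.1 + 0.1·15 = 40.6.

40.6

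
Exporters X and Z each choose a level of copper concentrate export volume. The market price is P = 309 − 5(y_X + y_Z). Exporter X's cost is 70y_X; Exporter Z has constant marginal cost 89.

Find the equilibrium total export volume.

30.6

Exporter X's profit: π = y_X(309 − 5(y_X + y_Z)) − 70y_X.
∂π/∂y_X = 239 − 10y_X − 5y_Z = 0, so y_X = 23.9 − 0.5y_Z.
By the same steps for Z: y_Z = 22 − 0.5y_X.
Plugging y_Z into X's best response: y_X = 23.9 − 0.5(22 − 0.5y_X) ⇒ 0.75y_X = 12.9, so y_X = 17.2.
Then y_Z = 22 − 0.5·17.2 = 13.4.
Total export volume: 17.2 + 13.4 = 30.6.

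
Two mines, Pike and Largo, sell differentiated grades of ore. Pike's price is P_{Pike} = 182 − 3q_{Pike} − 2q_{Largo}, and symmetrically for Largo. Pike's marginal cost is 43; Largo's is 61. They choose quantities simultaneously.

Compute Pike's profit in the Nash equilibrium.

1026.75

Mine Pike's profit: π = q_{Pike}(182 − 3q_{Pike} − 2q_{Largo}) − 43q_{Pike}.
∂π/∂q_{Pike} = 139 − 6q_{Pike} − 2q_{Largo} = 0 ⇒ q_{Pike} = 139/6 − (1/3)q_{Largo}.
Similarly q_{Largo} = 121/6 − (1/3)q_{Pike}.
Solving the two reaction functions simultaneously: (1 − (−1/3)(−1/3))q_{Pike} = 139/6 − (1/3)·(121/6), so (8/9)q_{Pike} = 148/9 and q_{Pike} = 18.5.
Then q_{Largo} = 121/6 − (1/3)·18.5 = 14.
P_{Pike} = 182 − 3·18.5 − 2·14 = 98.5.
Profit = (98.5 − 43)·18.5 = 1026.75.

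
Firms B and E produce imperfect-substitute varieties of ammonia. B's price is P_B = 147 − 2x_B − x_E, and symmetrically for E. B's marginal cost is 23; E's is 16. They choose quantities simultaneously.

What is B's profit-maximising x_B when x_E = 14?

Firm B's profit: π = x_B(147 − 2x_B − x_E) − 23x_B.
∂π/∂x_B = 124 − 4x_B − x_E = 0 ⇒ x_B = 31 − 0.25x_E.
At x_E = 14: x_B = 31 − 0.25·14 = 27.5.

27.5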